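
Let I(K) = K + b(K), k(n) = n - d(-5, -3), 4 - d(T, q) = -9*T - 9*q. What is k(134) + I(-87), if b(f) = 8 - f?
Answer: 210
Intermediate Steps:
d(T, q) = 4 + 9*T + 9*q (d(T, q) = 4 - (-9*T - 9*q) = 4 + (9*T + 9*q) = 4 + 9*T + 9*q)
k(n) = 68 + n (k(n) = n - (4 + 9*(-5) + 9*(-3)) = n - (4 - 45 - 27) = n - 1*(-68) = n + 68 = 68 + n)
I(K) = 8 (I(K) = K + (8 - K) = 8)
k(134) + I(-87) = (68 + 134) + 8 = 202 + 8 = 210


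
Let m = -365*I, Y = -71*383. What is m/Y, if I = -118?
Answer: -43070/27193 ≈ -1.5839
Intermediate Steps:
Y = -27193
m = 43070 (m = -365*(-118) = 43070)
m/Y = 43070/(-27193) = 43070*(-1/27193) = -43070/27193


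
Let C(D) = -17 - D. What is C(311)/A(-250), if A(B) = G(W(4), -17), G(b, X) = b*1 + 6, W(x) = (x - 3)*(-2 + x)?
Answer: -41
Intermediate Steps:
W(x) = (-3 + x)*(-2 + x)
G(b, X) = 6 + b (G(b, X) = b + 6 = 6 + b)
A(B) = 8 (A(B) = 6 + (6 + 4² - 5*4) = 6 + (6 + 16 - 20) = 6 + 2 = 8)
C(311)/A(-250) = (-17 - 1*311)/8 = (-17 - 311)*(⅛) = -328*⅛ = -41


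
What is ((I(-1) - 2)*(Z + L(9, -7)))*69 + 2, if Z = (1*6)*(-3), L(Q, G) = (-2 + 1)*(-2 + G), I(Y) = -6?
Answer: 4970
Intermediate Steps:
L(Q, G) = 2 - G (L(Q, G) = -(-2 + G) = 2 - G)
Z = -18 (Z = 6*(-3) = -18)
((I(-1) - 2)*(Z + L(9, -7)))*69 + 2 = ((-6 - 2)*(-18 + (2 - 1*(-7))))*69 + 2 = -8*(-18 + (2 + 7))*69 + 2 = -8*(-18 + 9)*69 + 2 = -8*(-9)*69 + 2 = 72*69 + 2 = 4968 + 2 = 4970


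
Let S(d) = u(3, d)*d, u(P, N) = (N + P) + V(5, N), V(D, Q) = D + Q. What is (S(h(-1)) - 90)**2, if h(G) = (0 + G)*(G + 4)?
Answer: 9216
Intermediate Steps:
h(G) = G*(4 + G)
u(P, N) = 5 + P + 2*N (u(P, N) = (N + P) + (5 + N) = 5 + P + 2*N)
S(d) = d*(8 + 2*d) (S(d) = (5 + 3 + 2*d)*d = (8 + 2*d)*d = d*(8 + 2*d))
(S(h(-1)) - 90)**2 = (2*(-(4 - 1))*(4 - (4 - 1)) - 90)**2 = (2*(-1*3)*(4 - 1*3) - 90)**2 = (2*(-3)*(4 - 3) - 90)**2 = (2*(-3)*1 - 90)**2 = (-6 - 90)**2 = (-96)**2 = 9216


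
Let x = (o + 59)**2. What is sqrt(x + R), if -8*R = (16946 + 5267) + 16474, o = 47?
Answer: 3*sqrt(11378)/4 ≈ 80.001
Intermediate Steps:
x = 11236 (x = (47 + 59)**2 = 106**2 = 11236)
R = -38687/8 (R = -((16946 + 5267) + 16474)/8 = -(22213 + 16474)/8 = -1/8*38687 = -38687/8 ≈ -4835.9)
sqrt(x + R) = sqrt(11236 - 38687/8) = sqrt(51201/8) = 3*sqrt(11378)/4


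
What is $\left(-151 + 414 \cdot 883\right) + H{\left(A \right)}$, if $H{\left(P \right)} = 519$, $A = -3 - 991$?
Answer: $365930$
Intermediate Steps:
$A = -994$ ($A = -3 - 991 = -994$)
$\left(-151 + 414 \cdot 883\right) + H{\left(A \right)} = \left(-151 + 414 \cdot 883\right) + 519 = \left(-151 + 365562\right) + 519 = 365411 + 519 = 365930$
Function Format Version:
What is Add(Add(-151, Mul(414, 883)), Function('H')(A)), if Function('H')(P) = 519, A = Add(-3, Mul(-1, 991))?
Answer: 365930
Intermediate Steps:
A = -994 (A = Add(-3, -991) = -994)
Add(Add(-151, Mul(414, 883)), Function('H')(A)) = Add(Add(-151, Mul(414, 883)), 519) = Add(Add(-151, 365562), 519) = Add(365411, 519) = 365930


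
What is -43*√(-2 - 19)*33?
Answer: -1419*I*√21 ≈ -6502.7*I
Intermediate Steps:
-43*√(-2 - 19)*33 = -43*I*√21*33 = -1419*I*√21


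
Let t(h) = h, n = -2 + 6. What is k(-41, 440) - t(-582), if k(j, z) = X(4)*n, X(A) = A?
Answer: 598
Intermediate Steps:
n = 4
k(j, z) = 16 (k(j, z) = 4*4 = 16)
k(-41, 440) - t(-582) = 16 - 1*(-582) = 16 + 582 = 598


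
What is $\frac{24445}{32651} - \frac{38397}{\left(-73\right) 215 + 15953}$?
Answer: $- \frac{415797879}{2807986} \approx -148.08$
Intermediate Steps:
$\frac{24445}{32651} - \frac{38397}{\left(-73\right) 215 + 15953} = 24445 \cdot \frac{1}{32651} - \frac{38397}{-15695 + 15953} = \frac{24445}{32651} - \frac{38397}{258} = \frac{24445}{32651} - \frac{12799}{86} = - \frac{415797879}{2807986}$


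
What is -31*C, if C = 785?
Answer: -24335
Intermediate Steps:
-31*C = -31*785 = -24335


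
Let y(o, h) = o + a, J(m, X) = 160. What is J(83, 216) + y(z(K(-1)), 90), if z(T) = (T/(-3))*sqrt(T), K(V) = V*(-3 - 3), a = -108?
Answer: 52 - 2*sqrt(6) ≈ 47.101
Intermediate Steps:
K(V) = -6*V (K(V) = V*(-6) = -6*V)
z(T) = -T**(3/2)/3 (z(T) = (T*(-1/3))*sqrt(T) = (-T/3)*sqrt(T) = -T**(3/2)/3)
y(o, h) = -108 + o (y(o, h) = o - 108 = -108 + o)
J(83, 216) + y(z(K(-1)), 90) = 160 + (-108 - 6*sqrt(6)/3) = 160 + (-108 - 2*sqrt(6)) = 52 - 2*sqrt(6)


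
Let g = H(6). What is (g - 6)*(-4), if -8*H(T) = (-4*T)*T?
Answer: -48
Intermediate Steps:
H(T) = T²/2 (H(T) = -(-4*T)*T/8 = -(-1)*T²/2 = T²/2)
g = 18 (g = (½)*6² = (½)*36 = 18)
(g - 6)*(-4) = (18 - 6)*(-4) = 12*(-4) = -48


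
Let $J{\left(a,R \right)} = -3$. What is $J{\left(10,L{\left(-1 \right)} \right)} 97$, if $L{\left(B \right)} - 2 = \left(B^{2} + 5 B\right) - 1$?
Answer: $-291$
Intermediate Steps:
$L{\left(B \right)} = 1 + B^{2} + 5 B$ ($L{\left(B \right)} = 2 - \left(1 - B^{2} - 5 B\right) = 2 + \left(-1 + B^{2} + 5 B\right) = 1 + B^{2} + 5 B$)
$J{\left(10,L{\left(-1 \right)} \right)} 97 = \left(-3\right) 97 = -291$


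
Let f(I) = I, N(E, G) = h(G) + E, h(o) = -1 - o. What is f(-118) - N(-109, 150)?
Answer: 142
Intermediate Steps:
N(E, G) = -1 + E - G (N(E, G) = (-1 - G) + E = -1 + E - G)
f(-118) - N(-109, 150) = -118 - (-1 - 109 - 1*150) = -118 - (-1 - 109 - 150) = -118 - 1*(-260) = -118 + 260 = 142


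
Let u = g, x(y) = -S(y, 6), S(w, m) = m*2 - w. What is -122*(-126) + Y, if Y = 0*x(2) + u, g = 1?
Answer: 15373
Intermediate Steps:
S(w, m) = -w + 2*m (S(w, m) = 2*m - w = -w + 2*m)
x(y) = -12 + y (x(y) = -(-y + 2*6) = -(-y + 12) = -(12 - y) = -12 + y)
u = 1
Y = 1 (Y = 0*(-12 + 2) + 1 = 0*(-10) + 1 = 0 + 1 = 1)
-122*(-126) + Y = -122*(-126) + 1 = 15372 + 1 = 15373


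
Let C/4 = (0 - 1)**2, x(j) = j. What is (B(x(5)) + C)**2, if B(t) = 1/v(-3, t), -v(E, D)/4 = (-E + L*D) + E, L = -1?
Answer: 6561/400 ≈ 16.402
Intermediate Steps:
v(E, D) = 4*D (v(E, D) = -4*((-E - D) + E) = -4*((-D - E) + E) = -(-4)*D = 4*D)
C = 4 (C = 4*(0 - 1)**2 = 4*(-1)**2 = 4*1 = 4)
B(t) = 1/(4*t)
(B(x(5)) + C)**2 = ((1/4)/5 + 4)**2 = ((1/4)*(1/5) + 4)**2 = (1/20 + 4)**2 = (81/20)**2 = 6561/400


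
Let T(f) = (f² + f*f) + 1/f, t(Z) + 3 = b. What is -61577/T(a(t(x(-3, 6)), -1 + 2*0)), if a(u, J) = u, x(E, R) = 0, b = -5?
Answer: -492616/1023 ≈ -481.54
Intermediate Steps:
t(Z) = -8 (t(Z) = -3 - 5 = -8)
T(f) = 1/f + 2*f² (T(f) = (f² + f²) + 1/f = 2*f² + 1/f = 1/f + 2*f²)
-61577/T(a(t(x(-3, 6)), -1 + 2*0)) = -61577*(-8/(1 + 2*(-8)³)) = -61577*(-8/(1 + 2*(-512))) = -61577*(-8/(1 - 1024)) = -61577/((-⅛*(-1023))) = -61577/1023/8 = -61577*8/1023 = -492616/1023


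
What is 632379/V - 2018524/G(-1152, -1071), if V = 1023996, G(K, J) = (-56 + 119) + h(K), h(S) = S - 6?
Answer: 689217652303/373758540 ≈ 1844.0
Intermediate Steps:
h(S) = -6 + S
G(K, J) = 57 + K (G(K, J) = (-56 + 119) + (-6 + K) = 63 + (-6 + K) = 57 + K)
632379/V - 2018524/G(-1152, -1071) = 632379/1023996 - 2018524/(57 - 1152) = 632379*(1/1023996) - 2018524/(-1095) = 210793/341332 - 2018524*(-1/1095) = 210793/341332 + 2018524/1095 = 689217652303/373758540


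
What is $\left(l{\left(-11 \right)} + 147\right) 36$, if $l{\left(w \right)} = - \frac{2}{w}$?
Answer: $\frac{58284}{11} \approx 5298.5$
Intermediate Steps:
$\left(l{\left(-11 \right)} + 147\right) 36 = \left(- \frac{2}{-11} + 147\right) 36 = \left(\left(-2\right) \left(- \frac{1}{11}\right) + 147\right) 36 = \left(\frac{2}{11} + 147\right) 36 = \frac{1619}{11} \cdot 36 = \frac{58284}{11}$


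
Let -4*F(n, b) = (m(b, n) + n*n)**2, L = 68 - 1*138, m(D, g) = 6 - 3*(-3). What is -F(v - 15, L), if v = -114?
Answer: 69355584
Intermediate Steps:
m(D, g) = 15 (m(D, g) = 6 + 9 = 15)
L = -70 (L = 68 - 138 = -70)
F(n, b) = -(15 + n**2)**2/4 (F(n, b) = -(15 + n*n)**2/4 = -(15 + n**2)**2/4)
-F(v - 15, L) = -(-1)*(15 + (-114 - 15)**2)**2/4 = -(-1)*(15 + (-129)**2)**2/4 = -(-1)*(15 + 16641)**2/4 = -(-1)*16656**2/4 = -(-1)*277422336/4 = -1*(-69355584) = 69355584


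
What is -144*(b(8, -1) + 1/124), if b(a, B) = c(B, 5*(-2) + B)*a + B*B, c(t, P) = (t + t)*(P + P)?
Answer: -1575828/31 ≈ -50833.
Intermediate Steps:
c(t, P) = 4*P*t (c(t, P) = (2*t)*(2*P) = 4*P*t)
b(a, B) = B**2 + 4*B*a*(-10 + B) (b(a, B) = (4*(5*(-2) + B)*B)*a + B*B = (4*(-10 + B)*B)*a + B**2 = (4*B*(-10 + B))*a + B**2 = 4*B*a*(-10 + B) + B**2 = B**2 + 4*B*a*(-10 + B))
-144*(b(8, -1) + 1/124) = -144*(-(-1 + 4*8*(-10 - 1)) + 1/124) = -144*(-(-1 + 4*8*(-11)) + 1/124) = -144*(-(-1 - 352) + 1/124) = -144*(-1*(-353) + 1/124) = -144*(353 + 1/124) = -144*43773/124 = -1575828/31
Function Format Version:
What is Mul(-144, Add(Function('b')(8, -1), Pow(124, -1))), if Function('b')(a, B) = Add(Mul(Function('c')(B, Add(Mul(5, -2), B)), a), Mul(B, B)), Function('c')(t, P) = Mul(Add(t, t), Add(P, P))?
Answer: Rational(-1575828, 31) ≈ -50833.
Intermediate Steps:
Function('c')(t, P) = Mul(4, P, t) (Function('c')(t, P) = Mul(Mul(2, t), Mul(2, P)) = Mul(4, P, t))
Function('b')(a, B) = Add(Pow(B, 2), Mul(4, B, a, Add(-10, B))) (Function('b')(a, B) = Add(Mul(Mul(4, Add(Mul(5, -2), B), B), a), Mul(B, B)) = Add(Mul(Mul(4, Add(-10, B), B), a), Pow(B, 2)) = Add(Mul(Mul(4, B, Add(-10, B)), a), Pow(B, 2)) = Add(Mul(4, B, a, Add(-10, B)), Pow(B, 2)) = Add(Pow(B, 2), Mul(4, B, a, Add(-10, B))))
Mul(-144, Add(Function('b')(8, -1), Pow(124, -1))) = Mul(-144, Add(Mul(-1, Add(-1, Mul(4, 8, Add(-10, -1)))), Pow(124, -1))) = Mul(-144, Add(Mul(-1, Add(-1, Mul(4, 8, -11))), Rational(1, 124))) = Mul(-144, Add(Mul(-1, Add(-1, -352)), Rational(1, 124))) = Mul(-144, Add(Mul(-1, -353), Rational(1, 124))) = Mul(-144, Add(353, Rational(1, 124))) = Mul(-144, Rational(43773, 124)) = Rational(-1575828, 31)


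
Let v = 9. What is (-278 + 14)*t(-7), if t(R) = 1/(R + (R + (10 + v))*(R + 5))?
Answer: 264/31 ≈ 8.5161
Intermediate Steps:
t(R) = 1/(R + (5 + R)*(19 + R)) (t(R) = 1/(R + (R + (10 + 9))*(R + 5)) = 1/(R + (R + 19)*(5 + R)) = 1/(R + (19 + R)*(5 + R)) = 1/(R + (5 + R)*(19 + R)))
(-278 + 14)*t(-7) = (-278 + 14)/(95 + (-7)² + 25*(-7)) = -264/(95 + 49 - 175) = -264/(-31) = -264*(-1/31) = 264/31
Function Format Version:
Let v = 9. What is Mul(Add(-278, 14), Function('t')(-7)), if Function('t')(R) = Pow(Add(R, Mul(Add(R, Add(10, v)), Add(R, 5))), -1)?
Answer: Rational(264, 31) ≈ 8.5161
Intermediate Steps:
Function('t')(R) = Pow(Add(R, Mul(Add(5, R), Add(19, R))), -1) (Function('t')(R) = Pow(Add(R, Mul(Add(R, Add(10, 9)), Add(R, 5))), -1) = Pow(Add(R, Mul(Add(R, 19), Add(5, R))), -1) = Pow(Add(R, Mul(Add(19, R), Add(5, R))), -1) = Pow(Add(R, Mul(Add(5, R), Add(19, R))), -1))
Mul(Add(-278, 14), Function('t')(-7)) = Mul(Add(-278, 14), Pow(Add(95, Pow(-7, 2), Mul(25, -7)), -1)) = Mul(-264, Pow(Add(95, 49, -175), -1)) = Mul(-264, Pow(-31, -1)) = Mul(-264, Rational(-1, 31)) = Rational(264, 31)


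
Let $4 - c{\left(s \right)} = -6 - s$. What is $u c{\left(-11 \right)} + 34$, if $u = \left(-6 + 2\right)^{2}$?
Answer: $18$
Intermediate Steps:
$c{\left(s \right)} = 10 + s$ ($c{\left(s \right)} = 4 - \left(-6 - s\right) = 4 + \left(6 + s\right) = 10 + s$)
$u = 16$ ($u = \left(-4\right)^{2} = 16$)
$u c{\left(-11 \right)} + 34 = 16 \left(10 - 11\right) + 34 = 16 \left(-1\right) + 34 = -16 + 34 = 18$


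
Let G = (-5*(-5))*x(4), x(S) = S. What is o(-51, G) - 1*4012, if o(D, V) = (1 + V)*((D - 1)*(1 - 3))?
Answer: 6492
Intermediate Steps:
G = 100 (G = -5*(-5)*4 = 25*4 = 100)
o(D, V) = (1 + V)*(2 - 2*D) (o(D, V) = (1 + V)*((-1 + D)*(-2)) = (1 + V)*(2 - 2*D))
o(-51, G) - 1*4012 = (2 - 2*(-51) + 2*100 - 2*(-51)*100) - 1*4012 = (2 + 102 + 200 + 10200) - 4012 = 10504 - 4012 = 6492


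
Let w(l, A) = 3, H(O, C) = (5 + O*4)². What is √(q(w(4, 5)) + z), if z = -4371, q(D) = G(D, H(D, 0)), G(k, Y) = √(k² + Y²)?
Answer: √(-4371 + √83530) ≈ 63.89*I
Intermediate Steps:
H(O, C) = (5 + 4*O)²
G(k, Y) = √(Y² + k²)
q(D) = √(D² + (5 + 4*D)⁴) (q(D) = √(((5 + 4*D)²)² + D²) = √((5 + 4*D)⁴ + D²) = √(D² + (5 + 4*D)⁴))
√(q(w(4, 5)) + z) = √(√(3² + (5 + 4*3)⁴) - 4371) = √(√(9 + (5 + 12)⁴) - 4371) = √(√(9 + 17⁴) - 4371) = √(√(9 + 83521) - 4371) = √(√83530 - 4371) = √(-4371 + √83530)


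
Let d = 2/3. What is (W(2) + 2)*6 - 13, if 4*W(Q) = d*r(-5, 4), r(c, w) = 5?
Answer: 4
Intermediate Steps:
d = 2/3 (d = 2*(1/3) = 2/3 ≈ 0.66667)
W(Q) = 5/6 (W(Q) = ((2/3)*5)/4 = (1/4)*(10/3) = 5/6)
(W(2) + 2)*6 - 13 = (5/6 + 2)*6 - 13 = (17/6)*6 - 13 = 17 - 13 = 4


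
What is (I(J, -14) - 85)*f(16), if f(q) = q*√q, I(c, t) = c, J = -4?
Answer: -5696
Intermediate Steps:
f(q) = q^(3/2)
(I(J, -14) - 85)*f(16) = (-4 - 85)*16^(3/2) = -89*64 = -5696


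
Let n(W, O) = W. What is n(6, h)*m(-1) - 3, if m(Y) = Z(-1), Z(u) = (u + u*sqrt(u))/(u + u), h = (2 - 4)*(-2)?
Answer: 3*I ≈ 3.0*I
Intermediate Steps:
h = 4 (h = -2*(-2) = 4)
Z(u) = (u + u**(3/2))/(2*u) (Z(u) = (u + u**(3/2))/((2*u)) = (u + u**(3/2))*(1/(2*u)) = (u + u**(3/2))/(2*u))
m(Y) = 1/2 + I/2 (m(Y) = 1/2 + sqrt(-1)/2 = 1/2 + I/2)
n(6, h)*m(-1) - 3 = 6*(1/2 + I/2) - 3 = (3 + 3*I) - 3 = 3*I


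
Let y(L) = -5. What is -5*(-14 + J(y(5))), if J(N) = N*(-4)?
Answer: -30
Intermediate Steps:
J(N) = -4*N
-5*(-14 + J(y(5))) = -5*(-14 - 4*(-5)) = -5*(-14 + 20) = -5*6 = -30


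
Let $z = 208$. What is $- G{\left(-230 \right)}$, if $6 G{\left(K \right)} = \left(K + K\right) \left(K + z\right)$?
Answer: $- \frac{5060}{3} \approx -1686.7$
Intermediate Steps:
$G{\left(K \right)} = \frac{K \left(208 + K\right)}{3}$ ($G{\left(K \right)} = \frac{\left(K + K\right) \left(K + 208\right)}{6} = \frac{2 K \left(208 + K\right)}{6} = \frac{K \left(208 + K\right)}{3}$)
$- G{\left(-230 \right)} = - \frac{\left(-230\right) \left(208 - 230\right)}{3} = - \frac{\left(-230\right) \left(-22\right)}{3} = \left(-1\right) \frac{5060}{3} = - \frac{5060}{3}$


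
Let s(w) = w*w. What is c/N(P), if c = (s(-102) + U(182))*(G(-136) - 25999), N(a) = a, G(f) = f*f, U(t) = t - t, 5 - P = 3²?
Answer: 19515303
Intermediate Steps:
P = -4 (P = 5 - 1*3² = 5 - 1*9 = 5 - 9 = -4)
U(t) = 0
s(w) = w²
G(f) = f²
c = -78061212 (c = ((-102)² + 0)*((-136)² - 25999) = (10404 + 0)*(18496 - 25999) = 10404*(-7503) = -78061212)
c/N(P) = -78061212/(-4) = -78061212*(-¼) = 19515303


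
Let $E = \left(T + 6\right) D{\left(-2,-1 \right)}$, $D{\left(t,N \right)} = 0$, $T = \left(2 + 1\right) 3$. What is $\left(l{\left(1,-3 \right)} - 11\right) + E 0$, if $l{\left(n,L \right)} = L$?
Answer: $-14$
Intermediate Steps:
$T = 9$ ($T = 3 \cdot 3 = 9$)
$E = 0$ ($E = \left(9 + 6\right) 0 = 15 \cdot 0 = 0$)
$\left(l{\left(1,-3 \right)} - 11\right) + E 0 = \left(-3 - 11\right) + 0 \cdot 0 = -14 + 0 = -14$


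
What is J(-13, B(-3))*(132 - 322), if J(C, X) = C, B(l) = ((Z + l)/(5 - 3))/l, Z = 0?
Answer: 2470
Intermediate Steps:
B(l) = 1/2 (B(l) = ((0 + l)/(5 - 3))/l = (l/2)/l = 1/2)
J(-13, B(-3))*(132 - 322) = -13*(132 - 322) = -13*(-190) = 2470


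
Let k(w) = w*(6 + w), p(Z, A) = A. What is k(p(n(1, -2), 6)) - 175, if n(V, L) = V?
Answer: -103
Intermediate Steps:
k(p(n(1, -2), 6)) - 175 = 6*(6 + 6) - 175 = 6*12 - 175 = 72 - 175 = -103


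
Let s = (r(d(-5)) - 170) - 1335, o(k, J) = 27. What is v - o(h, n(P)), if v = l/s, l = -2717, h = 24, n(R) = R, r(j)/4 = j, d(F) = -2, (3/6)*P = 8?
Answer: -38134/1513 ≈ -25.204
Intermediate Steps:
P = 16 (P = 2*8 = 16)
r(j) = 4*j
s = -1513 (s = (4*(-2) - 170) - 1335 = (-8 - 170) - 1335 = -178 - 1335 = -1513)
v = 2717/1513 (v = -2717/(-1513) = -2717*(-1/1513) = 2717/1513 ≈ 1.7958)
v - o(h, n(P)) = 2717/1513 - 1*27 = 2717/1513 - 27 = -38134/1513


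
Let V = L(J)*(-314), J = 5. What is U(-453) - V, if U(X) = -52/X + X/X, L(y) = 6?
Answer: 853957/453 ≈ 1885.1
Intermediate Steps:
U(X) = 1 - 52/X (U(X) = -52/X + 1 = 1 - 52/X)
V = -1884 (V = 6*(-314) = -1884)
U(-453) - V = (-52 - 453)/(-453) - 1*(-1884) = -1/453*(-505) + 1884 = 505/453 + 1884 = 853957/453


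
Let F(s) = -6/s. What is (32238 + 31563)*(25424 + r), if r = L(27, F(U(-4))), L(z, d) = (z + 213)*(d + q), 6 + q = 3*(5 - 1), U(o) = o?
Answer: 1736918424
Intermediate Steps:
q = 6 (q = -6 + 3*(5 - 1) = -6 + 3*4 = -6 + 12 = 6)
L(z, d) = (6 + d)*(213 + z) (L(z, d) = (z + 213)*(d + 6) = (213 + z)*(6 + d) = (6 + d)*(213 + z))
r = 1800 (r = 1278 + 6*27 + 213*(-6/(-4)) - 6/(-4)*27 = 1278 + 162 + 213*(-6*(-1/4)) - 6*(-1/4)*27 = 1278 + 162 + 213*(3/2) + (3/2)*27 = 1278 + 162 + 639/2 + 81/2 = 1800)
(32238 + 31563)*(25424 + r) = (32238 + 31563)*(25424 + 1800) = 63801*27224 = 1736918424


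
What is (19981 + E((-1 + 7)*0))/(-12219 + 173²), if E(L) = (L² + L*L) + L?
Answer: 19981/17710 ≈ 1.1282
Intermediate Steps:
E(L) = L + 2*L² (E(L) = (L² + L²) + L = 2*L² + L = L + 2*L²)
(19981 + E((-1 + 7)*0))/(-12219 + 173²) = (19981 + ((-1 + 7)*0)*(1 + 2*((-1 + 7)*0)))/(-12219 + 173²) = (19981 + (6*0)*(1 + 2*(6*0)))/(-12219 + 29929) = (19981 + 0*(1 + 2*0))/17710 = (19981 + 0*(1 + 0))*(1/17710) = (19981 + 0*1)*(1/17710) = (19981 + 0)*(1/17710) = 19981*(1/17710) = 19981/17710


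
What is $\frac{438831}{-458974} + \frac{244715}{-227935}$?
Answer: $- \frac{42468553279}{20923247738} \approx -2.0297$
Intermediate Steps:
$\frac{438831}{-458974} + \frac{244715}{-227935} = 438831 \left(- \frac{1}{458974}\right) + 244715 \left(- \frac{1}{227935}\right) = - \frac{438831}{458974} - \frac{48943}{45587} = - \frac{42468553279}{20923247738}$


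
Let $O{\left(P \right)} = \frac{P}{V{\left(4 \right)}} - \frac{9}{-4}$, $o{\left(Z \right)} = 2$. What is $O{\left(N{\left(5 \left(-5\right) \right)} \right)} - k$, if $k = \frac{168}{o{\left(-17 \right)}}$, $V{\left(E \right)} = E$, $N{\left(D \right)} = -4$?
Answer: $- \frac{331}{4} \approx -82.75$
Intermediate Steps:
$O{\left(P \right)} = \frac{9}{4} + \frac{P}{4}$ ($O{\left(P \right)} = \frac{P}{4} - \frac{9}{-4} = P \frac{1}{4} - - \frac{9}{4} = \frac{P}{4} + \frac{9}{4} = \frac{9}{4} + \frac{P}{4}$)
$k = 84$ ($k = \frac{168}{2} = 168 \cdot \frac{1}{2} = 84$)
$O{\left(N{\left(5 \left(-5\right) \right)} \right)} - k = \left(\frac{9}{4} + \frac{1}{4} \left(-4\right)\right) - 84 = \left(\frac{9}{4} - 1\right) - 84 = \frac{5}{4} - 84 = - \frac{331}{4}$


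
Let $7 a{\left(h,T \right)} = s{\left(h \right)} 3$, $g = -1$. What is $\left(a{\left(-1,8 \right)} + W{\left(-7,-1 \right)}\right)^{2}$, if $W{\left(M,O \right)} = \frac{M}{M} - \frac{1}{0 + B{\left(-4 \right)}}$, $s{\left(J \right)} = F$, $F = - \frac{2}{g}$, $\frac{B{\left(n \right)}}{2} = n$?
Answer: $\frac{12321}{3136} \approx 3.9289$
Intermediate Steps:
$B{\left(n \right)} = 2 n$
$F = 2$ ($F = - \frac{2}{-1} = \left(-2\right) \left(-1\right) = 2$)
$s{\left(J \right)} = 2$
$a{\left(h,T \right)} = \frac{6}{7}$ ($a{\left(h,T \right)} = \frac{2 \cdot 3}{7} = \frac{1}{7} \cdot 6 = \frac{6}{7}$)
$W{\left(M,O \right)} = \frac{9}{8}$ ($W{\left(M,O \right)} = \frac{M}{M} - \frac{1}{0 + 2 \left(-4\right)} = 1 - \frac{1}{0 - 8} = 1 - \frac{1}{-8} = 1 - - \frac{1}{8} = 1 + \frac{1}{8} = \frac{9}{8}$)
$\left(a{\left(-1,8 \right)} + W{\left(-7,-1 \right)}\right)^{2} = \left(\frac{6}{7} + \frac{9}{8}\right)^{2} = \left(\frac{111}{56}\right)^{2} = \frac{12321}{3136}$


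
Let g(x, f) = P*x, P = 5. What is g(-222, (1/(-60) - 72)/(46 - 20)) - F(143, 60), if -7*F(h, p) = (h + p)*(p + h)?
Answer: 4777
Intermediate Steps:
F(h, p) = -(h + p)**2/7 (F(h, p) = -(h + p)*(p + h)/7 = -(h + p)*(h + p)/7 = -(h + p)**2/7)
g(x, f) = 5*x
g(-222, (1/(-60) - 72)/(46 - 20)) - F(143, 60) = 5*(-222) - (-1)*(143 + 60)**2/7 = -1110 - (-1)*203**2/7 = -1110 - (-1)*41209/7 = -1110 - 1*(-5887) = -1110 + 5887 = 4777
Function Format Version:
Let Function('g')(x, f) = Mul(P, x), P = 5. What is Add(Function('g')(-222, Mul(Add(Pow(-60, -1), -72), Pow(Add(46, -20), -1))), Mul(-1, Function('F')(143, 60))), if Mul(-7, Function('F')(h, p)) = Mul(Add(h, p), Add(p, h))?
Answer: 4777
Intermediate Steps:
Function('F')(h, p) = Mul(Rational(-1, 7), Pow(Add(h, p), 2)) (Function('F')(h, p) = Mul(Rational(-1, 7), Mul(Add(h, p), Add(p, h))) = Mul(Rational(-1, 7), Mul(Add(h, p), Add(h, p))) = Mul(Rational(-1, 7), Pow(Add(h, p), 2)))
Function('g')(x, f) = Mul(5, x)
Add(Function('g')(-222, Mul(Add(Pow(-60, -1), -72), Pow(Add(46, -20), -1))), Mul(-1, Function('F')(143, 60))) = Add(Mul(5, -222), Mul(-1, Mul(Rational(-1, 7), Pow(Add(143, 60), 2)))) = Add(-1110, Mul(-1, Mul(Rational(-1, 7), Pow(203, 2)))) = Add(-1110, Mul(-1, Mul(Rational(-1, 7), 41209))) = Add(-1110, Mul(-1, -5887)) = Add(-1110, 5887) = 4777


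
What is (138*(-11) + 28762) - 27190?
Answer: 54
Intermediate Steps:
(138*(-11) + 28762) - 27190 = (-1518 + 28762) - 27190 = 27244 - 27190 = 54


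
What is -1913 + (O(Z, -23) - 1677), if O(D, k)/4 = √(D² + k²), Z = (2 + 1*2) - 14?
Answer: -3590 + 4*√629 ≈ -3489.7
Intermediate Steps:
Z = -10 (Z = (2 + 2) - 14 = 4 - 14 = -10)
O(D, k) = 4*√(D² + k²)
-1913 + (O(Z, -23) - 1677) = -1913 + (4*√((-10)² + (-23)²) - 1677) = -1913 + (4*√(100 + 529) - 1677) = -1913 + (4*√629 - 1677) = -1913 + (-1677 + 4*√629) = -3590 + 4*√629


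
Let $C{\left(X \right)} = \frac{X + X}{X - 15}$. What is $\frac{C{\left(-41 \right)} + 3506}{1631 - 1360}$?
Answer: $\frac{98209}{7588} \approx 12.943$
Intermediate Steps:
$C{\left(X \right)} = \frac{2 X}{-15 + X}$
$\frac{C{\left(-41 \right)} + 3506}{1631 - 1360} = \frac{2 \left(-41\right) \frac{1}{-15 - 41} + 3506}{1631 - 1360} = \frac{2 \left(-41\right) \frac{1}{-56} + 3506}{271} = \left(2 \left(-41\right) \left(- \frac{1}{56}\right) + 3506\right) \frac{1}{271} = \left(\frac{41}{28} + 3506\right) \frac{1}{271} = \frac{98209}{28} \cdot \frac{1}{271} = \frac{98209}{7588}$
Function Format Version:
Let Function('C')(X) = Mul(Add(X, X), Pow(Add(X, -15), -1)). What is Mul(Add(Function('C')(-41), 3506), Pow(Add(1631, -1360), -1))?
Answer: Rational(98209, 7588) ≈ 12.943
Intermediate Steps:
Function('C')(X) = Mul(2, X, Pow(Add(-15, X), -1)) (Function('C')(X) = Mul(Mul(2, X), Pow(Add(-15, X), -1)) = Mul(2, X, Pow(Add(-15, X), -1)))
Mul(Add(Function('C')(-41), 3506), Pow(Add(1631, -1360), -1)) = Mul(Add(Mul(2, -41, Pow(Add(-15, -41), -1)), 3506), Pow(Add(1631, -1360), -1)) = Mul(Add(Mul(2, -41, Pow(-56, -1)), 3506), Pow(271, -1)) = Mul(Add(Mul(2, -41, Rational(-1, 56)), 3506), Rational(1, 271)) = Mul(Add(Rational(41, 28), 3506), Rational(1, 271)) = Mul(Rational(98209, 28), Rational(1, 271)) = Rational(98209, 7588)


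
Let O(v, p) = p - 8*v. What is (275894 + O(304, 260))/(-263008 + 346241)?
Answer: 273722/83233 ≈ 3.2886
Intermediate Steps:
(275894 + O(304, 260))/(-263008 + 346241) = (275894 + (260 - 8*304))/(-263008 + 346241) = (275894 + (260 - 2432))/83233 = (275894 - 2172)*(1/83233) = 273722*(1/83233) = 273722/83233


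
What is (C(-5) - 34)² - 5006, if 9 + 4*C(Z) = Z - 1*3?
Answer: -56687/16 ≈ -3542.9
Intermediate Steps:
C(Z) = -3 + Z/4 (C(Z) = -9/4 + (Z - 1*3)/4 = -9/4 + (Z - 3)/4 = -9/4 + (-3 + Z)/4 = -9/4 + (-¾ + Z/4) = -3 + Z/4)
(C(-5) - 34)² - 5006 = ((-3 + (¼)*(-5)) - 34)² - 5006 = ((-3 - 5/4) - 34)² - 5006 = (-17/4 - 34)² - 5006 = (-153/4)² - 5006 = 23409/16 - 5006 = -56687/16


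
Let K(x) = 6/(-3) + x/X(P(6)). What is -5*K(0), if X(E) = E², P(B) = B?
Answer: 10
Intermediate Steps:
K(x) = -2 + x/36 (K(x) = 6/(-3) + x/(6²) = 6*(-⅓) + x/36 = -2 + x*(1/36) = -2 + x/36)
-5*K(0) = -5*(-2 + (1/36)*0) = -5*(-2 + 0) = -5*(-2) = 10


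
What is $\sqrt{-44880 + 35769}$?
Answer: $i \sqrt{9111} \approx 95.452 i$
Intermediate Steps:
$\sqrt{-44880 + 35769} = \sqrt{-9111} = i \sqrt{9111}$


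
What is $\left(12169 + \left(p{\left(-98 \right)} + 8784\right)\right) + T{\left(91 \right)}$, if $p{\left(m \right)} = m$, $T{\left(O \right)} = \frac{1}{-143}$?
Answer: $\frac{2982264}{143} \approx 20855.0$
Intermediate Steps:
$T{\left(O \right)} = - \frac{1}{143}$
$\left(12169 + \left(p{\left(-98 \right)} + 8784\right)\right) + T{\left(91 \right)} = \left(12169 + \left(-98 + 8784\right)\right) - \frac{1}{143} = \left(12169 + 8686\right) - \frac{1}{143} = 20855 - \frac{1}{143} = \frac{2982264}{143}$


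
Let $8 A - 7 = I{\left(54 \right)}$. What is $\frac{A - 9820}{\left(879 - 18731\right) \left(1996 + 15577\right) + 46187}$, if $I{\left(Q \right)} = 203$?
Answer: $\frac{39175}{1254668036} \approx 3.1223 \cdot 10^{-5}$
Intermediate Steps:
$A = \frac{105}{4}$ ($A = \frac{7}{8} + \frac{1}{8} \cdot 203 = \frac{7}{8} + \frac{203}{8} = \frac{105}{4} \approx 26.25$)
$\frac{A - 9820}{\left(879 - 18731\right) \left(1996 + 15577\right) + 46187} = \frac{\frac{105}{4} - 9820}{\left(879 - 18731\right) \left(1996 + 15577\right) + 46187} = - \frac{39175}{4 \left(\left(-17852\right) 17573 + 46187\right)} = - \frac{39175}{4 \left(-313713196 + 46187\right)} = - \frac{39175}{4 \left(-313667009\right)} = \left(- \frac{39175}{4}\right) \left(- \frac{1}{313667009}\right) = \frac{39175}{1254668036}$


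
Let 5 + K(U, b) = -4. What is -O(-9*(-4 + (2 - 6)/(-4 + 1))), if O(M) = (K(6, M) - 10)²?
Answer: -361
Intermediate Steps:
K(U, b) = -9 (K(U, b) = -5 - 4 = -9)
O(M) = 361 (O(M) = (-9 - 10)² = (-19)² = 361)
-O(-9*(-4 + (2 - 6)/(-4 + 1))) = -1*361 = -361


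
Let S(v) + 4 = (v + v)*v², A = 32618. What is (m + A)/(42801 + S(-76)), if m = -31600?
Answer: -1018/835155 ≈ -0.0012189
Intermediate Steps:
S(v) = -4 + 2*v³ (S(v) = -4 + (v + v)*v² = -4 + (2*v)*v² = -4 + 2*v³)
(m + A)/(42801 + S(-76)) = (-31600 + 32618)/(42801 + (-4 + 2*(-76)³)) = 1018/(42801 + (-4 + 2*(-438976))) = 1018/(42801 + (-4 - 877952)) = 1018/(42801 - 877956) = 1018/(-835155) = 1018*(-1/835155) = -1018/835155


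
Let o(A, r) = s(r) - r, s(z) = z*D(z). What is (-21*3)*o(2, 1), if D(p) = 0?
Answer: 63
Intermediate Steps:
s(z) = 0 (s(z) = z*0 = 0)
o(A, r) = -r (o(A, r) = 0 - r = -r)
(-21*3)*o(2, 1) = (-21*3)*(-1*1) = -63*(-1) = 63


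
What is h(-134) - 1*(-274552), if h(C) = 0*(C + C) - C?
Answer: 274686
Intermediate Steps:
h(C) = -C (h(C) = 0*(2*C) - C = 0 - C = -C)
h(-134) - 1*(-274552) = -1*(-134) - 1*(-274552) = 134 + 274552 = 274686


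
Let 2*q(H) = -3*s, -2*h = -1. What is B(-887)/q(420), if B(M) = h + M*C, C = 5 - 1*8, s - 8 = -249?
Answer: 5323/723 ≈ 7.3624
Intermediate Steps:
h = ½ (h = -½*(-1) = ½ ≈ 0.50000)
s = -241 (s = 8 - 249 = -241)
C = -3 (C = 5 - 8 = -3)
q(H) = 723/2 (q(H) = (-3*(-241))/2 = (½)*723 = 723/2)
B(M) = ½ - 3*M (B(M) = ½ + M*(-3) = ½ - 3*M)
B(-887)/q(420) = (½ - 3*(-887))/(723/2) = (½ + 2661)*(2/723) = (5323/2)*(2/723) = 5323/723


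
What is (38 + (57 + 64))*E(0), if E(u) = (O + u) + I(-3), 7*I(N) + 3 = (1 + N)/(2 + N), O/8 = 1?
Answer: 8745/7 ≈ 1249.3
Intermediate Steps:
O = 8 (O = 8*1 = 8)
I(N) = -3/7 + (1 + N)/(7*(2 + N)) (I(N) = -3/7 + ((1 + N)/(2 + N))/7 = -3/7 + (1 + N)/(7*(2 + N)))
E(u) = 55/7 + u (E(u) = (8 + u) + (-5 - 2*(-3))/(7*(2 - 3)) = (8 + u) + (⅐)*(-5 + 6)/(-1) = (8 + u) + (⅐)*(-1)*1 = (8 + u) - ⅐ = 55/7 + u)
(38 + (57 + 64))*E(0) = (38 + (57 + 64))*(55/7 + 0) = (38 + 121)*(55/7) = 159*(55/7) = 8745/7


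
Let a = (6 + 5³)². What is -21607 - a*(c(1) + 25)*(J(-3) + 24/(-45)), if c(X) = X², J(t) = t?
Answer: 23323753/15 ≈ 1.5549e+6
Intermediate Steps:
a = 17161 (a = (6 + 125)² = 131² = 17161)
-21607 - a*(c(1) + 25)*(J(-3) + 24/(-45)) = -21607 - 17161*(1² + 25)*(-3 + 24/(-45)) = -21607 - 17161*(1 + 25)*(-3 + 24*(-1/45)) = -21607 - 17161*26*(-3 - 8/15) = -21607 - 17161*26*(-53/15) = -21607 - 17161*(-1378)/15 = -21607 - 1*(-23647858/15) = -21607 + 23647858/15 = 23323753/15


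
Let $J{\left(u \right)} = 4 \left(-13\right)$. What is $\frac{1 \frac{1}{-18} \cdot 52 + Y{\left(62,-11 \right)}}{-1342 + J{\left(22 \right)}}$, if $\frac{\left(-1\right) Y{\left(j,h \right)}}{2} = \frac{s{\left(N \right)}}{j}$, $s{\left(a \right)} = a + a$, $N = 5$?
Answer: $\frac{448}{194463} \approx 0.0023038$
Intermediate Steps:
$s{\left(a \right)} = 2 a$
$J{\left(u \right)} = -52$
$Y{\left(j,h \right)} = - \frac{20}{j}$ ($Y{\left(j,h \right)} = - 2 \frac{2 \cdot 5}{j} = - 2 \frac{10}{j} = - \frac{20}{j}$)
$\frac{1 \frac{1}{-18} \cdot 52 + Y{\left(62,-11 \right)}}{-1342 + J{\left(22 \right)}} = \frac{1 \frac{1}{-18} \cdot 52 - \frac{20}{62}}{-1342 - 52} = \frac{1 \left(- \frac{1}{18}\right) 52 - \frac{10}{31}}{-1394} = \left(\left(- \frac{1}{18}\right) 52 - \frac{10}{31}\right) \left(- \frac{1}{1394}\right) = \left(- \frac{26}{9} - \frac{10}{31}\right) \left(- \frac{1}{1394}\right) = \left(- \frac{896}{279}\right) \left(- \frac{1}{1394}\right) = \frac{448}{194463}$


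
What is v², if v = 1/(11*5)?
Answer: 1/3025 ≈ 0.00033058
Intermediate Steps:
v = 1/55 ≈ 0.018182
v² = (1/55)² = 1/3025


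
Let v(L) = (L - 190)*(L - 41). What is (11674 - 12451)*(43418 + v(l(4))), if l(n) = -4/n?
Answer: -39968880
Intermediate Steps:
v(L) = (-190 + L)*(-41 + L)
(11674 - 12451)*(43418 + v(l(4))) = (11674 - 12451)*(43418 + (7790 + (-4/4)**2 - (-924)/4)) = -777*(43418 + (7790 + (-4*1/4)**2 - (-924)/4)) = -777*(43418 + (7790 + (-1)**2 - 231*(-1))) = -777*(43418 + (7790 + 1 + 231)) = -777*(43418 + 8022) = -777*51440 = -39968880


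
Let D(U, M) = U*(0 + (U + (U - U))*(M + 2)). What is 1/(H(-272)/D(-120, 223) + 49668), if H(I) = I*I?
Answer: 50625/2514443656 ≈ 2.0134e-5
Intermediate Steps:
H(I) = I²
D(U, M) = U²*(2 + M) (D(U, M) = U*(0 + (U + 0)*(2 + M)) = U*(0 + U*(2 + M)) = U*(U*(2 + M)) = U²*(2 + M))
1/(H(-272)/D(-120, 223) + 49668) = 1/((-272)²/(((-120)²*(2 + 223))) + 49668) = 1/(73984/((14400*225)) + 49668) = 1/(73984/3240000 + 49668) = 1/(73984*(1/3240000) + 49668) = 1/(1156/50625 + 49668) = 1/(2514443656/50625) = 50625/2514443656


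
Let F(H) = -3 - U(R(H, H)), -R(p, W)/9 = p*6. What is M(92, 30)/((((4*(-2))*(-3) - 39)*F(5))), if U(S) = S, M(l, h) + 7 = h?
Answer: -23/4005 ≈ -0.0057428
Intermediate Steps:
R(p, W) = -54*p (R(p, W) = -9*p*6 = -54*p)
M(l, h) = -7 + h
F(H) = -3 + 54*H (F(H) = -3 - (-54)*H = -3 + 54*H)
M(92, 30)/((((4*(-2))*(-3) - 39)*F(5))) = (-7 + 30)/((((4*(-2))*(-3) - 39)*(-3 + 54*5))) = 23/(((-8*(-3) - 39)*(-3 + 270))) = 23/(((24 - 39)*267)) = 23/((-15*267)) = 23/(-4005) = 23*(-1/4005) = -23/4005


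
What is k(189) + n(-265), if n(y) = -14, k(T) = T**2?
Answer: 35707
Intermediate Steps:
k(189) + n(-265) = 189**2 - 14 = 35721 - 14 = 35707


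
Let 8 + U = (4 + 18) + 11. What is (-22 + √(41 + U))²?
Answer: (22 - √66)² ≈ 192.54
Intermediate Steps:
U = 25 (U = -8 + ((4 + 18) + 11) = -8 + (22 + 11) = -8 + 33 = 25)
(-22 + √(41 + U))² = (-22 + √(41 + 25))² = (-22 + √66)²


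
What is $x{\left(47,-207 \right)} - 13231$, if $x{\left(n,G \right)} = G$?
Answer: $-13438$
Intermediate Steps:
$x{\left(47,-207 \right)} - 13231 = -207 - 13231 = -13438$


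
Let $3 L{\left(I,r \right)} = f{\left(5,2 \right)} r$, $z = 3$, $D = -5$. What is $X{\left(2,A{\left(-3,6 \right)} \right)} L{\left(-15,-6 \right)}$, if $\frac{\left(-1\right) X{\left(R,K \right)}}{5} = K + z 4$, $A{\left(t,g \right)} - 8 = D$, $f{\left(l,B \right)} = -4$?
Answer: $-600$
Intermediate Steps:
$A{\left(t,g \right)} = 3$ ($A{\left(t,g \right)} = 8 - 5 = 3$)
$X{\left(R,K \right)} = -60 - 5 K$ ($X{\left(R,K \right)} = - 5 \left(K + 3 \cdot 4\right) = - 5 \left(K + 12\right) = - 5 \left(12 + K\right) = -60 - 5 K$)
$L{\left(I,r \right)} = - \frac{4 r}{3}$ ($L{\left(I,r \right)} = \frac{\left(-4\right) r}{3} = - \frac{4 r}{3}$)
$X{\left(2,A{\left(-3,6 \right)} \right)} L{\left(-15,-6 \right)} = \left(-60 - 15\right) \left(\left(- \frac{4}{3}\right) \left(-6\right)\right) = \left(-60 - 15\right) 8 = \left(-75\right) 8 = -600$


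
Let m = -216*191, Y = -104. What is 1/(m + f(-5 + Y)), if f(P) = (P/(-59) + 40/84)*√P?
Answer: -63332951976/2612865170183725 - 3567081*I*√109/2612865170183725 ≈ -2.4239e-5 - 1.4253e-8*I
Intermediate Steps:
m = -41256
f(P) = √P*(10/21 - P/59) (f(P) = (P*(-1/59) + 40*(1/84))*√P = (-P/59 + 10/21)*√P = (10/21 - P/59)*√P = √P*(10/21 - P/59))
1/(m + f(-5 + Y)) = 1/(-41256 + √(-5 - 104)*(590 - 21*(-5 - 104))/1239) = 1/(-41256 + √(-109)*(590 - 21*(-109))/1239) = 1/(-41256 + (I*√109)*(590 + 2289)/1239) = 1/(-41256 + (1/1239)*(I*√109)*2879) = 1/(-41256 + 2879*I*√109/1239)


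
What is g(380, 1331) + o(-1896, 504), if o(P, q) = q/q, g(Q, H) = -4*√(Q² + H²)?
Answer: 1 - 4*√1915961 ≈ -5535.7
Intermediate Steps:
g(Q, H) = -4*√(H² + Q²)
o(P, q) = 1
g(380, 1331) + o(-1896, 504) = -4*√(1331² + 380²) + 1 = -4*√(1771561 + 144400) + 1 = -4*√1915961 + 1 = 1 - 4*√1915961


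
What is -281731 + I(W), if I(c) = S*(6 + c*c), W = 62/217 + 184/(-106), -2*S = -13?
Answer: -38770487186/137641 ≈ -2.8168e+5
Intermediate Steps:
S = 13/2 (S = -1/2*(-13) = 13/2 ≈ 6.5000)
W = -538/371 (W = 62*(1/217) + 184*(-1/106) = 2/7 - 92/53 = -538/371 ≈ -1.4501)
I(c) = 39 + 13*c**2/2 (I(c) = 13*(6 + c*c)/2 = 13*(6 + c**2)/2 = 39 + 13*c**2/2)
-281731 + I(W) = -281731 + (39 + 13*(-538/371)**2/2) = -281731 + (39 + (13/2)*(289444/137641)) = -281731 + (39 + 1881386/137641) = -281731 + 7249385/137641 = -38770487186/137641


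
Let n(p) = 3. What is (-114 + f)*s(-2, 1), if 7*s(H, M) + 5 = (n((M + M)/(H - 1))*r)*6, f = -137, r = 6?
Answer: -25853/7 ≈ -3693.3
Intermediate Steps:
s(H, M) = 103/7 (s(H, M) = -5/7 + ((3*6)*6)/7 = -5/7 + (18*6)/7 = -5/7 + (1/7)*108 = -5/7 + 108/7 = 103/7)
(-114 + f)*s(-2, 1) = (-114 - 137)*(103/7) = -251*103/7 = -25853/7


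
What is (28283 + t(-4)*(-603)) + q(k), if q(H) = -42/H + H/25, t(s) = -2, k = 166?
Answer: 61202928/2075 ≈ 29495.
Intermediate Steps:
q(H) = -42/H + H/25 (q(H) = -42/H + H*(1/25) = -42/H + H/25)
(28283 + t(-4)*(-603)) + q(k) = (28283 - 2*(-603)) + (-42/166 + (1/25)*166) = (28283 + 1206) + (-42*1/166 + 166/25) = 29489 + (-21/83 + 166/25) = 29489 + 13253/2075 = 61202928/2075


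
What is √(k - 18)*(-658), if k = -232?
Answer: -3290*I*√10 ≈ -10404.0*I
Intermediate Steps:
√(k - 18)*(-658) = √(-232 - 18)*(-658) = √(-250)*(-658) = (5*I*√10)*(-658) = -3290*I*√10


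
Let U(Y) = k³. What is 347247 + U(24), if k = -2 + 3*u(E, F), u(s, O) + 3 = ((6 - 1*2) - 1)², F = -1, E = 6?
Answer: 351343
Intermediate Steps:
u(s, O) = 6 (u(s, O) = -3 + ((6 - 1*2) - 1)² = -3 + ((6 - 2) - 1)² = -3 + (4 - 1)² = -3 + 3² = -3 + 9 = 6)
k = 16 (k = -2 + 3*6 = -2 + 18 = 16)
U(Y) = 4096 (U(Y) = 16³ = 4096)
347247 + U(24) = 347247 + 4096 = 351343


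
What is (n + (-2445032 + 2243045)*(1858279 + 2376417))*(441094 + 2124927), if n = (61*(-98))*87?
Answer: -2194856483058789798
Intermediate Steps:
n = -520086 (n = -5978*87 = -520086)
(n + (-2445032 + 2243045)*(1858279 + 2376417))*(441094 + 2124927) = (-520086 + (-2445032 + 2243045)*(1858279 + 2376417))*(441094 + 2124927) = (-520086 - 201987*4234696)*2566021 = (-520086 - 855353540952)*2566021 = -855354061038*2566021 = -2194856483058789798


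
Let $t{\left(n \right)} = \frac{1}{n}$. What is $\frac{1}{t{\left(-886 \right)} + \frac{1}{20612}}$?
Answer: $- \frac{9131116}{9863} \approx -925.79$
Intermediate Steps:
$\frac{1}{t{\left(-886 \right)} + \frac{1}{20612}} = \frac{1}{\frac{1}{-886} + \frac{1}{20612}} = \frac{1}{- \frac{1}{886} + \frac{1}{20612}} = \frac{1}{- \frac{9863}{9131116}} = - \frac{9131116}{9863}$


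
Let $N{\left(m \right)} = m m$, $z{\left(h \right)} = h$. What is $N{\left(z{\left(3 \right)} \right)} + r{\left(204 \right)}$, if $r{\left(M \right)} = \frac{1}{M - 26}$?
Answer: $\frac{1603}{178} \approx 9.0056$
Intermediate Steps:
$r{\left(M \right)} = \frac{1}{-26 + M}$
$N{\left(m \right)} = m^{2}$
$N{\left(z{\left(3 \right)} \right)} + r{\left(204 \right)} = 3^{2} + \frac{1}{-26 + 204} = 9 + \frac{1}{178} = \frac{1603}{178}$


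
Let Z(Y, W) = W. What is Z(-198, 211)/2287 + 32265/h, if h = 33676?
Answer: 80895691/77017012 ≈ 1.0504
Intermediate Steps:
Z(-198, 211)/2287 + 32265/h = 211/2287 + 32265/33676 = 80895691/77017012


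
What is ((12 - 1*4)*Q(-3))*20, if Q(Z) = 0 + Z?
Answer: -480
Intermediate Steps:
Q(Z) = Z
((12 - 1*4)*Q(-3))*20 = ((12 - 1*4)*(-3))*20 = ((12 - 4)*(-3))*20 = (8*(-3))*20 = -24*20 = -480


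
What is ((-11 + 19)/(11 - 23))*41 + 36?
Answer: 26/3 ≈ 8.6667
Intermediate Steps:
((-11 + 19)/(11 - 23))*41 + 36 = (8/(-12))*41 + 36 = (8*(-1/12))*41 + 36 = -⅔*41 + 36 = -82/3 + 36 = 26/3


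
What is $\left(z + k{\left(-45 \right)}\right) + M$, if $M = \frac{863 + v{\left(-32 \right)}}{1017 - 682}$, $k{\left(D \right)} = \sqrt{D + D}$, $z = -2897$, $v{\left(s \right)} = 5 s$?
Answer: $- \frac{969792}{335} + 3 i \sqrt{10} \approx -2894.9 + 9.4868 i$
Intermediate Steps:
$k{\left(D \right)} = \sqrt{2} \sqrt{D}$ ($k{\left(D \right)} = \sqrt{2 D} = \sqrt{2} \sqrt{D}$)
$M = \frac{703}{335}$ ($M = \frac{863 + 5 \left(-32\right)}{1017 - 682} = \frac{863 - 160}{335} = 703 \cdot \frac{1}{335} = \frac{703}{335} \approx 2.0985$)
$\left(z + k{\left(-45 \right)}\right) + M = \left(-2897 + \sqrt{2} \sqrt{-45}\right) + \frac{703}{335} = \left(-2897 + \sqrt{2} \cdot 3 i \sqrt{5}\right) + \frac{703}{335} = \left(-2897 + 3 i \sqrt{10}\right) + \frac{703}{335} = - \frac{969792}{335} + 3 i \sqrt{10}$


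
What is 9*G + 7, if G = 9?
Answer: 88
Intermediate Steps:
9*G + 7 = 9*9 + 7 = 81 + 7 = 88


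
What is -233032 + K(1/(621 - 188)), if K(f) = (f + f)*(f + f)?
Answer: -43690936644/187489 ≈ -2.3303e+5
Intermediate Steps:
K(f) = 4*f² (K(f) = (2*f)*(2*f) = 4*f²)
-233032 + K(1/(621 - 188)) = -233032 + 4*(1/(621 - 188))² = -233032 + 4*(1/433)² = -233032 + 4*(1/187489) = -233032 + 4/187489 = -43690936644/187489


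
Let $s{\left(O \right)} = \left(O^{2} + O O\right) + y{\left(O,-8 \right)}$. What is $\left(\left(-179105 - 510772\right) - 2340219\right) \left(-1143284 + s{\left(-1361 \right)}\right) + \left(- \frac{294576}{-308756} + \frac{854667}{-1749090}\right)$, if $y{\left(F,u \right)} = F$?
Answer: $- \frac{49870545782378707680963}{6429071810} \approx -7.757 \cdot 10^{12}$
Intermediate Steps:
$s{\left(O \right)} = O + 2 O^{2}$ ($s{\left(O \right)} = \left(O^{2} + O O\right) + O = \left(O^{2} + O^{2}\right) + O = 2 O^{2} + O = O + 2 O^{2}$)
$\left(\left(-179105 - 510772\right) - 2340219\right) \left(-1143284 + s{\left(-1361 \right)}\right) + \left(- \frac{294576}{-308756} + \frac{854667}{-1749090}\right) = \left(\left(-179105 - 510772\right) - 2340219\right) \left(-1143284 - 1361 \left(1 + 2 \left(-1361\right)\right)\right) + \left(- \frac{294576}{-308756} + \frac{854667}{-1749090}\right) = \left(\left(-179105 - 510772\right) - 2340219\right) \left(-1143284 - 1361 \left(1 - 2722\right)\right) + \left(\left(-294576\right) \left(- \frac{1}{308756}\right) + 854667 \left(- \frac{1}{1749090}\right)\right) = \left(-689877 - 2340219\right) \left(-1143284 - -3703281\right) + \left(\frac{73644}{77189} - \frac{284889}{583030}\right) = - 3030096 \left(-1143284 + 3703281\right) + \frac{2992337757}{6429071810} = \left(-3030096\right) 2559997 + \frac{2992337757}{6429071810} = -7757036669712 + \frac{2992337757}{6429071810} = - \frac{49870545782378707680963}{6429071810}$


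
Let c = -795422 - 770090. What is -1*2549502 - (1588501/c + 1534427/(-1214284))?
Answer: -1211634556250203227/475244043352 ≈ -2.5495e+6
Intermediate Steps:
c = -1565512
-1*2549502 - (1588501/c + 1534427/(-1214284)) = -1*2549502 - (1588501/(-1565512) + 1534427/(-1214284)) = -2549502 - (1588501*(-1/1565512) + 1534427*(-1/1214284)) = -2549502 - (-1588501/1565512 - 1534427/1214284) = -2549502 - 1*(-1082763807477/475244043352) = -2549502 + 1082763807477/475244043352 = -1211634556250203227/475244043352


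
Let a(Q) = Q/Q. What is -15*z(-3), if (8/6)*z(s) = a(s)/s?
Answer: 15/4 ≈ 3.7500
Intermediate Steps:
a(Q) = 1
z(s) = 3/(4*s) (z(s) = 3*(1/s)/4 = 3/(4*s))
-15*z(-3) = -45/(4*(-3)) = -45*(-1)/(4*3) = -15*(-¼) = 15/4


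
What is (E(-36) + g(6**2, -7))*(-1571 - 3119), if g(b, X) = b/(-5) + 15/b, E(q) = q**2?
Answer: -36278557/6 ≈ -6.0464e+6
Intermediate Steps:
g(b, X) = 15/b - b/5 (g(b, X) = b*(-1/5) + 15/b = -b/5 + 15/b = 15/b - b/5)
(E(-36) + g(6**2, -7))*(-1571 - 3119) = ((-36)**2 + (15/(6**2) - 1/5*6**2))*(-1571 - 3119) = (1296 + (15/36 - 1/5*36))*(-4690) = (1296 + (15*(1/36) - 36/5))*(-4690) = (1296 + (5/12 - 36/5))*(-4690) = (1296 - 407/60)*(-4690) = (77353/60)*(-4690) = -36278557/6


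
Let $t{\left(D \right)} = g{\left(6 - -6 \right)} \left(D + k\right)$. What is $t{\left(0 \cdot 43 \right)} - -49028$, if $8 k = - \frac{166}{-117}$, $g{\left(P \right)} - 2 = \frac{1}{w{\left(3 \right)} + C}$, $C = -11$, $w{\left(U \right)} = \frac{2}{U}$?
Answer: $\frac{711303121}{14508} \approx 49028.0$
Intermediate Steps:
$g{\left(P \right)} = \frac{59}{31}$ ($g{\left(P \right)} = 2 + \frac{1}{\frac{2}{3} - 11} = 2 + \frac{1}{- \frac{31}{3}} = 2 - \frac{3}{31} = \frac{59}{31}$)
$k = \frac{83}{468}$ ($k = \frac{\left(-166\right) \frac{1}{-117}}{8} = \frac{\left(-166\right) \left(- \frac{1}{117}\right)}{8} = \frac{1}{8} \cdot \frac{166}{117} = \frac{83}{468} \approx 0.17735$)
$t{\left(D \right)} = \frac{4897}{14508} + \frac{59 D}{31}$ ($t{\left(D \right)} = \frac{59 \left(D + \frac{83}{468}\right)}{31} = \frac{59 \left(\frac{83}{468} + D\right)}{31} = \frac{4897}{14508} + \frac{59 D}{31}$)
$t{\left(0 \cdot 43 \right)} - -49028 = \left(\frac{4897}{14508} + \frac{59 \cdot 0 \cdot 43}{31}\right) - -49028 = \left(\frac{4897}{14508} + \frac{59}{31} \cdot 0\right) + 49028 = \left(\frac{4897}{14508} + 0\right) + 49028 = \frac{4897}{14508} + 49028 = \frac{711303121}{14508}$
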